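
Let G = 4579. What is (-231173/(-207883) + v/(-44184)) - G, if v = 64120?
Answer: -751101777311/164019687 ≈ -4579.3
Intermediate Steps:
(-231173/(-207883) + v/(-44184)) - G = (-231173/(-207883) + 64120/(-44184)) - 1*4579 = (-231173*(-1/207883) + 64120*(-1/44184)) - 4579 = (231173/207883 - 1145/789) - 4579 = -55630538/164019687 - 4579 = -751101777311/164019687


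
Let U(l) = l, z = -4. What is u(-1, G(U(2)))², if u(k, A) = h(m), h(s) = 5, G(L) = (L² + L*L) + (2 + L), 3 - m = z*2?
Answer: 25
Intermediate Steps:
m = 11 (m = 3 - (-4)*2 = 3 - 1*(-8) = 3 + 8 = 11)
G(L) = 2 + L + 2*L² (G(L) = (L² + L²) + (2 + L) = 2*L² + (2 + L) = 2 + L + 2*L²)
u(k, A) = 5
u(-1, G(U(2)))² = 5² = 25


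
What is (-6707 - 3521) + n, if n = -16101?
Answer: -26329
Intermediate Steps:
(-6707 - 3521) + n = (-6707 - 3521) - 16101 = -10228 - 16101 = -26329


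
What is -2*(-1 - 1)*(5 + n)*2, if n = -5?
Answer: 0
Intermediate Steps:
-2*(-1 - 1)*(5 + n)*2 = -2*(-1 - 1)*(5 - 5)*2 = -(-4)*0*2 = -2*0*2 = 0*2 = 0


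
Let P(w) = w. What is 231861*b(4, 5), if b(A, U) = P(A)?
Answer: 927444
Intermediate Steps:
b(A, U) = A
231861*b(4, 5) = 231861*4 = 927444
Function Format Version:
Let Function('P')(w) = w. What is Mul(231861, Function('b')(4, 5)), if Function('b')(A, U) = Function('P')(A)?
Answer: 927444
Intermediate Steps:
Function('b')(A, U) = A
Mul(231861, Function('b')(4, 5)) = Mul(231861, 4) = 927444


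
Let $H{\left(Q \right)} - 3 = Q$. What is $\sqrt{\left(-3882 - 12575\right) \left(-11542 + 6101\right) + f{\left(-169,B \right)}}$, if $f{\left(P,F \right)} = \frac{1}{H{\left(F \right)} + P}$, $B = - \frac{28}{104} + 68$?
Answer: $\frac{\sqrt{584535920032995}}{2555} \approx 9462.7$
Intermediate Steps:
$H{\left(Q \right)} = 3 + Q$
$B = \frac{1761}{26}$ ($B = \left(-28\right) \frac{1}{104} + 68 = - \frac{7}{26} + 68 = \frac{1761}{26} \approx 67.731$)
$f{\left(P,F \right)} = \frac{1}{3 + F + P}$ ($f{\left(P,F \right)} = \frac{1}{\left(3 + F\right) + P} = \frac{1}{3 + F + P}$)
$\sqrt{\left(-3882 - 12575\right) \left(-11542 + 6101\right) + f{\left(-169,B \right)}} = \sqrt{\left(-3882 - 12575\right) \left(-11542 + 6101\right) + \frac{1}{3 + \frac{1761}{26} - 169}} = \sqrt{\left(-16457\right) \left(-5441\right) + \frac{1}{- \frac{2555}{26}}} = \sqrt{89542537 - \frac{26}{2555}} = \sqrt{\frac{228781182009}{2555}} = \frac{\sqrt{584535920032995}}{2555}$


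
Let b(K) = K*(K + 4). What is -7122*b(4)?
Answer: -227904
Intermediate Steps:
b(K) = K*(4 + K)
-7122*b(4) = -28488*(4 + 4) = -28488*8 = -7122*32 = -227904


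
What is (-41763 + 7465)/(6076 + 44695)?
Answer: -34298/50771 ≈ -0.67554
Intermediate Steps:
(-41763 + 7465)/(6076 + 44695) = -34298/50771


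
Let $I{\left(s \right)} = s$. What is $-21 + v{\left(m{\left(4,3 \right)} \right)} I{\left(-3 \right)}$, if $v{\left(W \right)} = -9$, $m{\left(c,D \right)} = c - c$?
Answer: $6$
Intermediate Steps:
$m{\left(c,D \right)} = 0$
$-21 + v{\left(m{\left(4,3 \right)} \right)} I{\left(-3 \right)} = -21 - -27 = -21 + 27 = 6$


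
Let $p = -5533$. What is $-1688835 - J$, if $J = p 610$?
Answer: $1686295$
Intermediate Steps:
$J = -3375130$ ($J = \left(-5533\right) 610 = -3375130$)
$-1688835 - J = -1688835 - -3375130 = -1688835 + 3375130 = 1686295$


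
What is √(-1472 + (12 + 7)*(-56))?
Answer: 2*I*√634 ≈ 50.359*I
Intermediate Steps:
√(-1472 + (12 + 7)*(-56)) = √(-1472 + 19*(-56)) = √(-1472 - 1064) = √(-2536) = 2*I*√634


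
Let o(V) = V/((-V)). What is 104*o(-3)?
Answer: -104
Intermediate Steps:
o(V) = -1 (o(V) = V*(-1/V) = -1)
104*o(-3) = 104*(-1) = -104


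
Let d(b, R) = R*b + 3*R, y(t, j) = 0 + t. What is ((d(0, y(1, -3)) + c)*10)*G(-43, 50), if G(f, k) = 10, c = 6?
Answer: 900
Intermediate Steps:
y(t, j) = t
d(b, R) = 3*R + R*b
((d(0, y(1, -3)) + c)*10)*G(-43, 50) = ((1*(3 + 0) + 6)*10)*10 = ((1*3 + 6)*10)*10 = ((3 + 6)*10)*10 = (9*10)*10 = 90*10 = 900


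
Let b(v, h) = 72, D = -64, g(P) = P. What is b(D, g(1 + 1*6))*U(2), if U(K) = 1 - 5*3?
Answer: -1008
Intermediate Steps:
U(K) = -14 (U(K) = 1 - 15 = -14)
b(D, g(1 + 1*6))*U(2) = 72*(-14) = -1008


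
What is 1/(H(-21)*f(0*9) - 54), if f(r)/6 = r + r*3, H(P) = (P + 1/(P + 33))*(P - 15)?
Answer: -1/54 ≈ -0.018519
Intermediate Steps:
H(P) = (-15 + P)*(P + 1/(33 + P)) (H(P) = (P + 1/(33 + P))*(-15 + P) = (-15 + P)*(P + 1/(33 + P)))
f(r) = 24*r (f(r) = 6*(r + r*3) = 6*(r + 3*r) = 6*(4*r) = 24*r)
1/(H(-21)*f(0*9) - 54) = 1/(((-15 + (-21)**3 - 494*(-21) + 18*(-21)**2)/(33 - 21))*(24*(0*9)) - 54) = 1/(((-15 - 9261 + 10374 + 18*441)/12)*(24*0) - 54) = 1/(((-15 - 9261 + 10374 + 7938)/12)*0 - 54) = 1/(((1/12)*9036)*0 - 54) = 1/(753*0 - 54) = 1/(0 - 54) = 1/(-54) = -1/54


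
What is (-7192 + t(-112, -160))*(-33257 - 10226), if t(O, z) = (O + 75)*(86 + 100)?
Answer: 611979742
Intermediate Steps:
t(O, z) = 13950 + 186*O (t(O, z) = (75 + O)*186 = 13950 + 186*O)
(-7192 + t(-112, -160))*(-33257 - 10226) = (-7192 + (13950 + 186*(-112)))*(-33257 - 10226) = (-7192 + (13950 - 20832))*(-43483) = (-7192 - 6882)*(-43483) = -14074*(-43483) = 611979742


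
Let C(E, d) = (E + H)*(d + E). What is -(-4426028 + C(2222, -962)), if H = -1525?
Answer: 3547808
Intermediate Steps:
C(E, d) = (-1525 + E)*(E + d) (C(E, d) = (E - 1525)*(d + E) = (-1525 + E)*(E + d))
-(-4426028 + C(2222, -962)) = -(-4426028 + (2222**2 - 1525*2222 - 1525*(-962) + 2222*(-962))) = -(-4426028 + (4937284 - 3388550 + 1467050 - 2137564)) = -(-4426028 + 878220) = -1*(-3547808) = 3547808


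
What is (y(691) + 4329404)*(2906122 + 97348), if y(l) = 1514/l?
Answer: 8985239954282660/691 ≈ 1.3003e+13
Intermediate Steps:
(y(691) + 4329404)*(2906122 + 97348) = (1514/691 + 4329404)*(2906122 + 97348) = (1514*(1/691) + 4329404)*3003470 = (1514/691 + 4329404)*3003470 = (2991619678/691)*3003470 = 8985239954282660/691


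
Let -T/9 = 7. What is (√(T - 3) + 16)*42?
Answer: 672 + 42*I*√66 ≈ 672.0 + 341.21*I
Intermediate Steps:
T = -63 (T = -9*7 = -63)
(√(T - 3) + 16)*42 = (√(-63 - 3) + 16)*42 = (√(-66) + 16)*42 = (I*√66 + 16)*42 = (16 + I*√66)*42 = 672 + 42*I*√66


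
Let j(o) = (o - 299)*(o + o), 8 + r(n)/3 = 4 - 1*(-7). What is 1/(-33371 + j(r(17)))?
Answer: -1/38591 ≈ -2.5913e-5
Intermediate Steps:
r(n) = 9 (r(n) = -24 + 3*(4 - 1*(-7)) = -24 + 3*(4 + 7) = -24 + 3*11 = -24 + 33 = 9)
j(o) = 2*o*(-299 + o) (j(o) = (-299 + o)*(2*o) = 2*o*(-299 + o))
1/(-33371 + j(r(17))) = 1/(-33371 + 2*9*(-299 + 9)) = 1/(-33371 + 2*9*(-290)) = 1/(-33371 - 5220) = 1/(-38591) = -1/38591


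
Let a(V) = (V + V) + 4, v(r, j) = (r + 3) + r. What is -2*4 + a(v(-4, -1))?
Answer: -14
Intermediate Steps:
v(r, j) = 3 + 2*r (v(r, j) = (3 + r) + r = 3 + 2*r)
a(V) = 4 + 2*V (a(V) = 2*V + 4 = 4 + 2*V)
-2*4 + a(v(-4, -1)) = -2*4 + (4 + 2*(3 + 2*(-4))) = -8 + (4 + 2*(3 - 8)) = -8 + (4 + 2*(-5)) = -8 + (4 - 10) = -8 - 6 = -14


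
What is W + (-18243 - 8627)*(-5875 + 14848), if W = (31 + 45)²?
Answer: -241098734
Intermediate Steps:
W = 5776 (W = 76² = 5776)
W + (-18243 - 8627)*(-5875 + 14848) = 5776 + (-18243 - 8627)*(-5875 + 14848) = 5776 - 26870*8973 = 5776 - 241104510 = -241098734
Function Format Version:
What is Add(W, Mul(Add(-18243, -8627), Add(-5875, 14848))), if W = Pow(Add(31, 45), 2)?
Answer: -241098734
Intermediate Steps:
W = 5776 (W = Pow(76, 2) = 5776)
Add(W, Mul(Add(-18243, -8627), Add(-5875, 14848))) = Add(5776, Mul(Add(-18243, -8627), Add(-5875, 14848))) = Add(5776, Mul(-26870, 8973)) = Add(5776, -241104510) = -241098734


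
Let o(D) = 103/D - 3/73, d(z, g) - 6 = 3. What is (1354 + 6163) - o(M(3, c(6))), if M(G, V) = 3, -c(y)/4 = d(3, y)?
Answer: 1638713/219 ≈ 7482.7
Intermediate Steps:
d(z, g) = 9 (d(z, g) = 6 + 3 = 9)
c(y) = -36 (c(y) = -4*9 = -36)
o(D) = -3/73 + 103/D (o(D) = 103/D - 3*1/73 = 103/D - 3/73 = -3/73 + 103/D)
(1354 + 6163) - o(M(3, c(6))) = (1354 + 6163) - (-3/73 + 103/3) = 7517 - (-3/73 + 103*(⅓)) = 7517 - (-3/73 + 103/3) = 7517 - 1*7510/219 = 7517 - 7510/219 = 1638713/219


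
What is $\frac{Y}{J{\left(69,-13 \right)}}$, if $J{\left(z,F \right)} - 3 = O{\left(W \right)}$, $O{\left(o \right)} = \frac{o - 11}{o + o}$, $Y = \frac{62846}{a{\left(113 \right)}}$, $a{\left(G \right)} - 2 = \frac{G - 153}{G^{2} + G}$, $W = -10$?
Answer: $\frac{1349303620}{173637} \approx 7770.8$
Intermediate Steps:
$a{\left(G \right)} = 2 + \frac{-153 + G}{G + G^{2}}$ ($a{\left(G \right)} = 2 + \frac{G - 153}{G^{2} + G} = 2 + \frac{-153 + G}{G + G^{2}}$)
$Y = \frac{202395543}{6431}$ ($Y = \frac{62846}{\frac{1}{113} \frac{1}{1 + 113} \left(-153 + 2 \cdot 113^{2} + 3 \cdot 113\right)} = \frac{62846}{\frac{1}{113} \cdot \frac{1}{114} \left(-153 + 2 \cdot 12769 + 339\right)} = \frac{62846}{\frac{1}{113} \cdot \frac{1}{114} \left(-153 + 25538 + 339\right)} = \frac{62846}{\frac{1}{113} \cdot \frac{1}{114} \cdot 25724} = \frac{62846}{\frac{12862}{6441}} = 62846 \cdot \frac{6441}{12862} = \frac{202395543}{6431} \approx 31472.0$)
$O{\left(o \right)} = \frac{-11 + o}{2 o}$
$J{\left(z,F \right)} = \frac{81}{20}$ ($J{\left(z,F \right)} = 3 + \frac{-11 - 10}{2 \left(-10\right)} = 3 + \frac{1}{2} \left(- \frac{1}{10}\right) \left(-21\right) = 3 + \frac{21}{20} = \frac{81}{20}$)
$\frac{Y}{J{\left(69,-13 \right)}} = \frac{202395543}{6431 \cdot \frac{81}{20}} = \frac{202395543}{6431} \cdot \frac{20}{81} = \frac{1349303620}{173637}$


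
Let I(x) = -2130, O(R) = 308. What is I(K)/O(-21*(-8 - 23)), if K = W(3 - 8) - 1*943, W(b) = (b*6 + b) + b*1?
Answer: -1065/154 ≈ -6.9156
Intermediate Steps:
W(b) = 8*b (W(b) = (6*b + b) + b = 7*b + b = 8*b)
K = -983 (K = 8*(3 - 8) - 1*943 = 8*(-5) - 943 = -40 - 943 = -983)
I(K)/O(-21*(-8 - 23)) = -2130/308 = -2130*1/308 = -1065/154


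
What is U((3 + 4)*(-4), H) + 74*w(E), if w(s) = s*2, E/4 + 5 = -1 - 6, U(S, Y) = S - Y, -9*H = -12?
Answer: -21400/3 ≈ -7133.3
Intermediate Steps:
H = 4/3 (H = -⅑*(-12) = 4/3 ≈ 1.3333)
E = -48 (E = -20 + 4*(-1 - 6) = -20 + 4*(-7) = -20 - 28 = -48)
w(s) = 2*s
U((3 + 4)*(-4), H) + 74*w(E) = ((3 + 4)*(-4) - 1*4/3) + 74*(2*(-48)) = (7*(-4) - 4/3) + 74*(-96) = (-28 - 4/3) - 7104 = -88/3 - 7104 = -21400/3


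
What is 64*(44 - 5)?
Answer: 2496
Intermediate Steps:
64*(44 - 5) = 64*39 = 2496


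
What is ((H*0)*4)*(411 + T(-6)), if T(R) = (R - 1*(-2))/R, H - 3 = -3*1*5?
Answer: 0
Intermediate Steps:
H = -12 (H = 3 - 3*1*5 = 3 - 3*5 = 3 - 15 = -12)
T(R) = (2 + R)/R (T(R) = (R + 2)/R = (2 + R)/R)
((H*0)*4)*(411 + T(-6)) = (-12*0*4)*(411 + (2 - 6)/(-6)) = (0*4)*(411 - ⅙*(-4)) = 0*(411 + ⅔) = 0*(1235/3) = 0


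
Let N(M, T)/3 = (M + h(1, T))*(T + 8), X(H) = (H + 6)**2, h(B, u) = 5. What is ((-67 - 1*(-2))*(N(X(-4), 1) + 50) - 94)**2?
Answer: 366301321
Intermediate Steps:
X(H) = (6 + H)**2
N(M, T) = 3*(5 + M)*(8 + T) (N(M, T) = 3*((M + 5)*(T + 8)) = 3*((5 + M)*(8 + T)) = 3*(5 + M)*(8 + T))
((-67 - 1*(-2))*(N(X(-4), 1) + 50) - 94)**2 = ((-67 - 1*(-2))*((120 + 15*1 + 24*(6 - 4)**2 + 3*(6 - 4)**2*1) + 50) - 94)**2 = ((-67 + 2)*((120 + 15 + 24*2**2 + 3*2**2*1) + 50) - 94)**2 = (-65*((120 + 15 + 24*4 + 3*4*1) + 50) - 94)**2 = (-65*((120 + 15 + 96 + 12) + 50) - 94)**2 = (-65*(243 + 50) - 94)**2 = (-65*293 - 94)**2 = (-19045 - 94)**2 = (-19139)**2 = 366301321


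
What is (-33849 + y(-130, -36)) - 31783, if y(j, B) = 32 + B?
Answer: -65636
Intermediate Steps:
(-33849 + y(-130, -36)) - 31783 = (-33849 + (32 - 36)) - 31783 = (-33849 - 4) - 31783 = -33853 - 31783 = -65636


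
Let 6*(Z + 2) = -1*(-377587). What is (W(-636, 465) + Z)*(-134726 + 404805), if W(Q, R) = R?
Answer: 102728598835/6 ≈ 1.7121e+10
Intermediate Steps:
Z = 377575/6 (Z = -2 + (-1*(-377587))/6 = -2 + (1/6)*377587 = -2 + 377587/6 = 377575/6 ≈ 62929.)
(W(-636, 465) + Z)*(-134726 + 404805) = (465 + 377575/6)*(-134726 + 404805) = (380365/6)*270079 = 102728598835/6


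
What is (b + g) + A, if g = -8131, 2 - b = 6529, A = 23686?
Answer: 9028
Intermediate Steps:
b = -6527 (b = 2 - 1*6529 = 2 - 6529 = -6527)
(b + g) + A = (-6527 - 8131) + 23686 = -14658 + 23686 = 9028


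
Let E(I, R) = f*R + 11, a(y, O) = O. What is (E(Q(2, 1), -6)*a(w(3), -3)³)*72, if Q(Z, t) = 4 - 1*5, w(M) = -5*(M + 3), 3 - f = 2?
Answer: -9720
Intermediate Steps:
f = 1 (f = 3 - 1*2 = 3 - 2 = 1)
w(M) = -15 - 5*M (w(M) = -5*(3 + M) = -15 - 5*M)
Q(Z, t) = -1 (Q(Z, t) = 4 - 5 = -1)
E(I, R) = 11 + R (E(I, R) = 1*R + 11 = R + 11 = 11 + R)
(E(Q(2, 1), -6)*a(w(3), -3)³)*72 = ((11 - 6)*(-3)³)*72 = (5*(-27))*72 = -135*72 = -9720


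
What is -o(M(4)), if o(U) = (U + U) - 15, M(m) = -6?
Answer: 27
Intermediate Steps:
o(U) = -15 + 2*U (o(U) = 2*U - 15 = -15 + 2*U)
-o(M(4)) = -(-15 + 2*(-6)) = -(-15 - 12) = -1*(-27) = 27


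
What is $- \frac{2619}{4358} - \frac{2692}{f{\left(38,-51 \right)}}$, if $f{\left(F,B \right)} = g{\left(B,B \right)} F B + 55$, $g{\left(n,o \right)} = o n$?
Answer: $- \frac{13189817041}{21967296514} \approx -0.60043$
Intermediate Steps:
$g{\left(n,o \right)} = n o$
$f{\left(F,B \right)} = 55 + F B^{3}$ ($f{\left(F,B \right)} = B B F B + 55 = B^{2} F B + 55 = F B^{2} B + 55 = F B^{3} + 55 = 55 + F B^{3}$)
$- \frac{2619}{4358} - \frac{2692}{f{\left(38,-51 \right)}} = - \frac{2619}{4358} - \frac{2692}{55 + 38 \left(-51\right)^{3}} = \left(-2619\right) \frac{1}{4358} - \frac{2692}{55 + 38 \left(-132651\right)} = - \frac{2619}{4358} - \frac{2692}{55 - 5040738} = - \frac{2619}{4358} - \frac{2692}{-5040683} = - \frac{2619}{4358} - - \frac{2692}{5040683} = - \frac{2619}{4358} + \frac{2692}{5040683} = - \frac{13189817041}{21967296514}$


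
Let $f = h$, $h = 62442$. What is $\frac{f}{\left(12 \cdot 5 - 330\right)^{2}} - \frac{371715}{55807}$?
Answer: $- \frac{1311851267}{226018350} \approx -5.8042$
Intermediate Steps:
$f = 62442$
$\frac{f}{\left(12 \cdot 5 - 330\right)^{2}} - \frac{371715}{55807} = \frac{62442}{\left(12 \cdot 5 - 330\right)^{2}} - \frac{371715}{55807} = \frac{62442}{\left(60 - 330\right)^{2}} - \frac{371715}{55807} = \frac{62442}{\left(-270\right)^{2}} - \frac{371715}{55807} = \frac{62442}{72900} - \frac{371715}{55807} = 62442 \cdot \frac{1}{72900} - \frac{371715}{55807} = \frac{3469}{4050} - \frac{371715}{55807} = - \frac{1311851267}{226018350}$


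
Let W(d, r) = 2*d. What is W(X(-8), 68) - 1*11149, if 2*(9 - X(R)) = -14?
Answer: -11117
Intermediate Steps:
X(R) = 16 (X(R) = 9 - ½*(-14) = 9 + 7 = 16)
W(X(-8), 68) - 1*11149 = 2*16 - 1*11149 = 32 - 11149 = -11117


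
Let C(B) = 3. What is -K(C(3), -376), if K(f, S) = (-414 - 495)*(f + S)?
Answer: -339057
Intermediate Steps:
K(f, S) = -909*S - 909*f (K(f, S) = -909*(S + f) = -909*S - 909*f)
-K(C(3), -376) = -(-909*(-376) - 909*3) = -(341784 - 2727) = -1*339057 = -339057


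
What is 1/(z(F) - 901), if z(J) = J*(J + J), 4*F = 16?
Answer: -1/869 ≈ -0.0011507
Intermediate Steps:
F = 4 (F = (¼)*16 = 4)
z(J) = 2*J² (z(J) = J*(2*J) = 2*J²)
1/(z(F) - 901) = 1/(2*4² - 901) = 1/(2*16 - 901) = 1/(32 - 901) = 1/(-869) = -1/869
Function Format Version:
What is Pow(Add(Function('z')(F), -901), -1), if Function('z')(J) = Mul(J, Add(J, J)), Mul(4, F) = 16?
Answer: Rational(-1, 869) ≈ -0.0011507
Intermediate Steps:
F = 4 (F = Mul(Rational(1, 4), 16) = 4)
Function('z')(J) = Mul(2, Pow(J, 2)) (Function('z')(J) = Mul(J, Mul(2, J)) = Mul(2, Pow(J, 2)))
Pow(Add(Function('z')(F), -901), -1) = Pow(Add(Mul(2, Pow(4, 2)), -901), -1) = Pow(Add(Mul(2, 16), -901), -1) = Pow(Add(32, -901), -1) = Pow(-869, -1) = Rational(-1, 869)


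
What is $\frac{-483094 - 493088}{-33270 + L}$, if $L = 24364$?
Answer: $\frac{488091}{4453} \approx 109.61$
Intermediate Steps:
$\frac{-483094 - 493088}{-33270 + L} = \frac{-483094 - 493088}{-33270 + 24364} = - \frac{976182}{-8906} = \left(-976182\right) \left(- \frac{1}{8906}\right) = \frac{488091}{4453}$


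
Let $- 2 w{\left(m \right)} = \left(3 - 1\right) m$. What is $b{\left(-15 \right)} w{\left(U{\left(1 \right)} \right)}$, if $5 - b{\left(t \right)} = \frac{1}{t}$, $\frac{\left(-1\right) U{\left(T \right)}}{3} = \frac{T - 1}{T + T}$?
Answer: $0$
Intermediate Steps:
$U{\left(T \right)} = - \frac{3 \left(-1 + T\right)}{2 T}$ ($U{\left(T \right)} = - 3 \frac{T - 1}{T + T} = - 3 \frac{-1 + T}{2 T} = - \frac{3 \left(-1 + T\right)}{2 T}$)
$b{\left(t \right)} = 5 - \frac{1}{t}$
$w{\left(m \right)} = - m$ ($w{\left(m \right)} = - \frac{\left(3 - 1\right) m}{2} = - \frac{2 m}{2} = - m$)
$b{\left(-15 \right)} w{\left(U{\left(1 \right)} \right)} = \left(5 - \frac{1}{-15}\right) \left(- \frac{3 \left(1 - 1\right)}{2 \cdot 1}\right) = \left(5 - - \frac{1}{15}\right) \left(- \frac{3 \cdot 1 \left(1 - 1\right)}{2}\right) = \left(5 + \frac{1}{15}\right) \left(- \frac{3 \cdot 1 \cdot 0}{2}\right) = \frac{76 \left(\left(-1\right) 0\right)}{15} = \frac{76}{15} \cdot 0 = 0$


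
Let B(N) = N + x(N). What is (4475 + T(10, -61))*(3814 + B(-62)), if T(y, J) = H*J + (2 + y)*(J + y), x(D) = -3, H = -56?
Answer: 27288971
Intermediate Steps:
B(N) = -3 + N (B(N) = N - 3 = -3 + N)
T(y, J) = -56*J + (2 + y)*(J + y)
(4475 + T(10, -61))*(3814 + B(-62)) = (4475 + (10² - 54*(-61) + 2*10 - 61*10))*(3814 + (-3 - 62)) = (4475 + (100 + 3294 + 20 - 610))*(3814 - 65) = (4475 + 2804)*3749 = 7279*3749 = 27288971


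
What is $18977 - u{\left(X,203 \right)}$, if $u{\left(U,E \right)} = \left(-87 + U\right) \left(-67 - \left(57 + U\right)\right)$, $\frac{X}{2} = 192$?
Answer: $169853$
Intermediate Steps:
$X = 384$ ($X = 2 \cdot 192 = 384$)
$u{\left(U,E \right)} = \left(-124 - U\right) \left(-87 + U\right)$ ($u{\left(U,E \right)} = \left(-87 + U\right) \left(-124 - U\right) = \left(-124 - U\right) \left(-87 + U\right)$)
$18977 - u{\left(X,203 \right)} = 18977 - \left(10788 - 384^{2} - 14208\right) = 18977 - \left(10788 - 147456 - 14208\right) = 18977 - -150876 = 18977 + 150876 = 169853$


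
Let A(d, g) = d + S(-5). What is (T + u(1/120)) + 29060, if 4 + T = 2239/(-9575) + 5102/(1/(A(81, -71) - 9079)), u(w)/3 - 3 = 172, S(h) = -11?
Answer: -439821279014/9575 ≈ -4.5934e+7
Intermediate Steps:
u(w) = 525 (u(w) = 9 + 3*172 = 9 + 516 = 525)
A(d, g) = -11 + d (A(d, g) = d - 11 = -11 + d)
T = -440104555389/9575 (T = -4 + (2239/(-9575) + 5102/(1/((-11 + 81) - 9079))) = -4 + (2239*(-1/9575) + 5102/(1/(70 - 9079))) = -4 + (-2239/9575 + 5102/(1/(-9009))) = -4 + (-2239/9575 + 5102/(-1/9009)) = -4 + (-2239/9575 + 5102*(-9009)) = -4 + (-2239/9575 - 45963918) = -4 - 440104517089/9575 = -440104555389/9575 ≈ -4.5964e+7)
(T + u(1/120)) + 29060 = (-440104555389/9575 + 525) + 29060 = -440099528514/9575 + 29060 = -439821279014/9575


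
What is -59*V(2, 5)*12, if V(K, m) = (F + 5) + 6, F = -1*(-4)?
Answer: -10620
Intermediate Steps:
F = 4
V(K, m) = 15 (V(K, m) = (4 + 5) + 6 = 9 + 6 = 15)
-59*V(2, 5)*12 = -59*15*12 = -885*12 = -10620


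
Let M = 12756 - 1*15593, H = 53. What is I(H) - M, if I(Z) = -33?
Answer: 2804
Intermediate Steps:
M = -2837 (M = 12756 - 15593 = -2837)
I(H) - M = -33 - 1*(-2837) = -33 + 2837 = 2804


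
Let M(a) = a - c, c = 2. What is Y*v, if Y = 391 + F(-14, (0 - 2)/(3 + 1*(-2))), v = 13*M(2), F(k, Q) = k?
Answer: 0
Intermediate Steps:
M(a) = -2 + a (M(a) = a - 1*2 = a - 2 = -2 + a)
v = 0 (v = 13*(-2 + 2) = 13*0 = 0)
Y = 377 (Y = 391 - 14 = 377)
Y*v = 377*0 = 0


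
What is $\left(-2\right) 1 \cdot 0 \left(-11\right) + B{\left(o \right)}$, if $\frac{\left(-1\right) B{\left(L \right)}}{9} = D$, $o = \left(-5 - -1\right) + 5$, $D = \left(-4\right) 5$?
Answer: $180$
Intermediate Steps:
$D = -20$
$o = 1$ ($o = \left(-5 + 1\right) + 5 = -4 + 5 = 1$)
$B{\left(L \right)} = 180$ ($B{\left(L \right)} = \left(-9\right) \left(-20\right) = 180$)
$\left(-2\right) 1 \cdot 0 \left(-11\right) + B{\left(o \right)} = \left(-2\right) 1 \cdot 0 \left(-11\right) + 180 = \left(-2\right) 0 \left(-11\right) + 180 = 0 \left(-11\right) + 180 = 0 + 180 = 180$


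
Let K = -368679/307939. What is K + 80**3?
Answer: 157664399321/307939 ≈ 5.1200e+5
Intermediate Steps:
K = -368679/307939 (K = -368679*1/307939 = -368679/307939 ≈ -1.1972)
K + 80**3 = -368679/307939 + 80**3 = -368679/307939 + 512000 = 157664399321/307939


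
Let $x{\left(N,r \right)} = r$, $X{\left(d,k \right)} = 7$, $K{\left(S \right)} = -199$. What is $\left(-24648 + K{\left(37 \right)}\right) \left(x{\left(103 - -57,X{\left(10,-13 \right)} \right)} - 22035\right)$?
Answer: $547329716$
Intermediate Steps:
$\left(-24648 + K{\left(37 \right)}\right) \left(x{\left(103 - -57,X{\left(10,-13 \right)} \right)} - 22035\right) = \left(-24648 - 199\right) \left(7 - 22035\right) = \left(-24847\right) \left(-22028\right) = 547329716$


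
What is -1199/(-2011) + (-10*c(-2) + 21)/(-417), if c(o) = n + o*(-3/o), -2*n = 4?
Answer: 357202/838587 ≈ 0.42596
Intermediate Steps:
n = -2 (n = -½*4 = -2)
c(o) = -5 (c(o) = -2 + o*(-3/o) = -2 - 3 = -5)
-1199/(-2011) + (-10*c(-2) + 21)/(-417) = -1199/(-2011) + (-10*(-5) + 21)/(-417) = -1199*(-1/2011) + (50 + 21)*(-1/417) = 1199/2011 + 71*(-1/417) = 1199/2011 - 71/417 = 357202/838587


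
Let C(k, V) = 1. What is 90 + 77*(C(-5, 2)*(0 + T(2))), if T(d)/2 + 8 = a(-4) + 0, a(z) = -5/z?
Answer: -1899/2 ≈ -949.50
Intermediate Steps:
T(d) = -27/2 (T(d) = -16 + 2*(-5/(-4) + 0) = -16 + 2*(-5*(-1/4) + 0) = -16 + 2*(5/4 + 0) = -16 + 2*(5/4) = -16 + 5/2 = -27/2)
90 + 77*(C(-5, 2)*(0 + T(2))) = 90 + 77*(1*(0 - 27/2)) = 90 + 77*(1*(-27/2)) = 90 + 77*(-27/2) = 90 - 2079/2 = -1899/2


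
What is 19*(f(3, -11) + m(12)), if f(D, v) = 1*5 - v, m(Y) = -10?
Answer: 114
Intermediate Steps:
f(D, v) = 5 - v
19*(f(3, -11) + m(12)) = 19*((5 - 1*(-11)) - 10) = 19*((5 + 11) - 10) = 19*(16 - 10) = 19*6 = 114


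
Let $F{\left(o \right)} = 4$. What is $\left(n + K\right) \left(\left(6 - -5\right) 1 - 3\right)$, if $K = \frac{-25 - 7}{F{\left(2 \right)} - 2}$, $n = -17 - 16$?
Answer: $-392$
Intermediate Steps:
$n = -33$
$K = -16$ ($K = \frac{-25 - 7}{4 - 2} = - \frac{32}{2} = \left(-32\right) \frac{1}{2} = -16$)
$\left(n + K\right) \left(\left(6 - -5\right) 1 - 3\right) = \left(-33 - 16\right) \left(\left(6 - -5\right) 1 - 3\right) = - 49 \left(\left(6 + 5\right) 1 - 3\right) = - 49 \left(11 \cdot 1 - 3\right) = - 49 \left(11 - 3\right) = \left(-49\right) 8 = -392$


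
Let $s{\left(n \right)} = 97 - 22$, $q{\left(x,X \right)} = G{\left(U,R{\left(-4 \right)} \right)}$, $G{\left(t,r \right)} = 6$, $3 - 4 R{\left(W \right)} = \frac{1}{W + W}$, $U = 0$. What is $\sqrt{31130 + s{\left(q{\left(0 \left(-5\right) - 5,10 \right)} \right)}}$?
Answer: $79 \sqrt{5} \approx 176.65$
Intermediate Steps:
$R{\left(W \right)} = \frac{3}{4} - \frac{1}{8 W}$ ($R{\left(W \right)} = \frac{3}{4} - \frac{1}{4 \left(W + W\right)} = \frac{3}{4} - \frac{1}{4 \cdot 2 W} = \frac{3}{4} - \frac{\frac{1}{2} \frac{1}{W}}{4} = \frac{3}{4} - \frac{1}{8 W}$)
$q{\left(x,X \right)} = 6$
$s{\left(n \right)} = 75$
$\sqrt{31130 + s{\left(q{\left(0 \left(-5\right) - 5,10 \right)} \right)}} = \sqrt{31130 + 75} = \sqrt{31205} = 79 \sqrt{5}$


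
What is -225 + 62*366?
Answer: 22467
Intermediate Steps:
-225 + 62*366 = -225 + 22692 = 22467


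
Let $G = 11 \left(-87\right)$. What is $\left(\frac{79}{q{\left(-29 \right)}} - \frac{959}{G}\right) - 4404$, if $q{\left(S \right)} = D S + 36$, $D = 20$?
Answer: $- \frac{2292311539}{520608} \approx -4403.1$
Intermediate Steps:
$G = -957$
$q{\left(S \right)} = 36 + 20 S$ ($q{\left(S \right)} = 20 S + 36 = 36 + 20 S$)
$\left(\frac{79}{q{\left(-29 \right)}} - \frac{959}{G}\right) - 4404 = \left(\frac{79}{36 + 20 \left(-29\right)} - \frac{959}{-957}\right) - 4404 = \left(\frac{79}{36 - 580} - - \frac{959}{957}\right) - 4404 = \left(\frac{79}{-544} + \frac{959}{957}\right) - 4404 = \left(79 \left(- \frac{1}{544}\right) + \frac{959}{957}\right) - 4404 = \left(- \frac{79}{544} + \frac{959}{957}\right) - 4404 = \frac{446093}{520608} - 4404 = - \frac{2292311539}{520608}$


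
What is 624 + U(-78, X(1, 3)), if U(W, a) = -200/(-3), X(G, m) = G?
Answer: 2072/3 ≈ 690.67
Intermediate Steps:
U(W, a) = 200/3 (U(W, a) = -200*(-1/3) = 200/3)
624 + U(-78, X(1, 3)) = 624 + 200/3 = 2072/3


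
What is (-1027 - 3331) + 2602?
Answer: -1756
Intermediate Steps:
(-1027 - 3331) + 2602 = -4358 + 2602 = -1756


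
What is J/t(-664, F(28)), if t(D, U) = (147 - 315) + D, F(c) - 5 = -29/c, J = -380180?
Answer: 95045/208 ≈ 456.95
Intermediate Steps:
F(c) = 5 - 29/c
t(D, U) = -168 + D
J/t(-664, F(28)) = -380180/(-168 - 664) = -380180/(-832) = -380180*(-1/832) = 95045/208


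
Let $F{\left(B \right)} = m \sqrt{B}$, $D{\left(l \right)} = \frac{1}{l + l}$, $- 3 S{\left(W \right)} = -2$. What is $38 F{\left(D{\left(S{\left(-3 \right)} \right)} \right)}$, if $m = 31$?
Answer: $589 \sqrt{3} \approx 1020.2$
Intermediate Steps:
$S{\left(W \right)} = \frac{2}{3}$ ($S{\left(W \right)} = \left(- \frac{1}{3}\right) \left(-2\right) = \frac{2}{3}$)
$D{\left(l \right)} = \frac{1}{2 l}$
$F{\left(B \right)} = 31 \sqrt{B}$
$38 F{\left(D{\left(S{\left(-3 \right)} \right)} \right)} = 38 \cdot 31 \sqrt{\frac{1}{2 \cdot \frac{2}{3}}} = 38 \cdot 31 \sqrt{\frac{1}{2} \cdot \frac{3}{2}} = 38 \cdot 31 \sqrt{\frac{3}{4}} = 38 \cdot 31 \frac{\sqrt{3}}{2} = 38 \frac{31 \sqrt{3}}{2} = 589 \sqrt{3}$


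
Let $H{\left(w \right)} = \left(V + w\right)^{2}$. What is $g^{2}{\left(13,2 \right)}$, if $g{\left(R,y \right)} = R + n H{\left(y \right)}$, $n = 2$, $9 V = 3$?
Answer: $\frac{46225}{81} \approx 570.68$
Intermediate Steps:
$V = \frac{1}{3}$ ($V = \frac{1}{9} \cdot 3 = \frac{1}{3} \approx 0.33333$)
$H{\left(w \right)} = \left(\frac{1}{3} + w\right)^{2}$
$g{\left(R,y \right)} = R + \frac{2 \left(1 + 3 y\right)^{2}}{9}$ ($g{\left(R,y \right)} = R + 2 \frac{\left(1 + 3 y\right)^{2}}{9} = R + \frac{2 \left(1 + 3 y\right)^{2}}{9}$)
$g^{2}{\left(13,2 \right)} = \left(13 + \frac{2 \left(1 + 3 \cdot 2\right)^{2}}{9}\right)^{2} = \left(13 + \frac{2 \left(1 + 6\right)^{2}}{9}\right)^{2} = \left(13 + \frac{2 \cdot 7^{2}}{9}\right)^{2} = \left(13 + \frac{2}{9} \cdot 49\right)^{2} = \left(13 + \frac{98}{9}\right)^{2} = \left(\frac{215}{9}\right)^{2} = \frac{46225}{81}$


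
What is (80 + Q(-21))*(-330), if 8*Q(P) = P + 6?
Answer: -103125/4 ≈ -25781.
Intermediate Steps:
Q(P) = 3/4 + P/8 (Q(P) = (P + 6)/8 = (6 + P)/8 = 3/4 + P/8)
(80 + Q(-21))*(-330) = (80 + (3/4 + (1/8)*(-21)))*(-330) = (80 + (3/4 - 21/8))*(-330) = (80 - 15/8)*(-330) = (625/8)*(-330) = -103125/4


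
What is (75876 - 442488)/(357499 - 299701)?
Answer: -61102/9633 ≈ -6.3430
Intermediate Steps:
(75876 - 442488)/(357499 - 299701) = -366612/57798 = -366612*1/57798 = -61102/9633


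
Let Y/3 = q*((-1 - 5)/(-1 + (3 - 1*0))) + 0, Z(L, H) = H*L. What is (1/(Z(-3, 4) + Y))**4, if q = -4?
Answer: 1/331776 ≈ 3.0141e-6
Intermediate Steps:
Y = 36 (Y = 3*(-4*(-1 - 5)/(-1 + (3 - 1*0)) + 0) = 3*(-(-24)/(-1 + (3 + 0)) + 0) = 3*(-(-24)/(-1 + 3) + 0) = 3*(-(-24)/2 + 0) = 3*(-4*(-3) + 0) = 3*(12 + 0) = 3*12 = 36)
(1/(Z(-3, 4) + Y))**4 = (1/(4*(-3) + 36))**4 = (1/(-12 + 36))**4 = (1/24)**4 = 1/331776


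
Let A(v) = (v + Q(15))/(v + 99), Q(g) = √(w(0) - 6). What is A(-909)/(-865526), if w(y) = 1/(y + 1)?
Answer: -101/77897340 + I*√5/701076060 ≈ -1.2966e-6 + 3.1895e-9*I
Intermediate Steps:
w(y) = 1/(1 + y)
Q(g) = I*√5 (Q(g) = √(1/(1 + 0) - 6) = √(1/1 - 6) = √(1 - 6) = √(-5) = I*√5)
A(v) = (v + I*√5)/(99 + v) (A(v) = (v + I*√5)/(v + 99) = (v + I*√5)/(99 + v))
A(-909)/(-865526) = ((-909 + I*√5)/(99 - 909))/(-865526) = ((-909 + I*√5)/(-810))*(-1/865526) = -(-909 + I*√5)/810*(-1/865526) = (101/90 - I*√5/810)*(-1/865526) = -101/77897340 + I*√5/701076060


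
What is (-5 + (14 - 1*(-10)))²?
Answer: 361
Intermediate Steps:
(-5 + (14 - 1*(-10)))² = (-5 + (14 + 10))² = (-5 + 24)² = 19² = 361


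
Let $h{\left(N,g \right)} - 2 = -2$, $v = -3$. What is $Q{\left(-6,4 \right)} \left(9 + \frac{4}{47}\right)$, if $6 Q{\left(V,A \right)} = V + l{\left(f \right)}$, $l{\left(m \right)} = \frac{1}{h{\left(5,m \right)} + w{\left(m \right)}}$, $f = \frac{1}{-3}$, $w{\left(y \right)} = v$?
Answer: $- \frac{8113}{846} \approx -9.5898$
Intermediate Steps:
$h{\left(N,g \right)} = 0$ ($h{\left(N,g \right)} = 2 - 2 = 0$)
$w{\left(y \right)} = -3$
$f = - \frac{1}{3} \approx -0.33333$
$l{\left(m \right)} = - \frac{1}{3}$ ($l{\left(m \right)} = \frac{1}{0 - 3} = \frac{1}{-3} = - \frac{1}{3}$)
$Q{\left(V,A \right)} = - \frac{1}{18} + \frac{V}{6}$ ($Q{\left(V,A \right)} = \frac{V - \frac{1}{3}}{6} = \frac{- \frac{1}{3} + V}{6} = - \frac{1}{18} + \frac{V}{6}$)
$Q{\left(-6,4 \right)} \left(9 + \frac{4}{47}\right) = \left(- \frac{1}{18} + \frac{1}{6} \left(-6\right)\right) \left(9 + \frac{4}{47}\right) = \left(- \frac{1}{18} - 1\right) \left(9 + 4 \cdot \frac{1}{47}\right) = - \frac{19 \left(9 + \frac{4}{47}\right)}{18} = \left(- \frac{19}{18}\right) \frac{427}{47} = - \frac{8113}{846}$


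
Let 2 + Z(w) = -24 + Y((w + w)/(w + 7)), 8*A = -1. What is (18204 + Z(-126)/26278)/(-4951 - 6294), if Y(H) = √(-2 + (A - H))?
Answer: -239182343/147748055 - I*√19618/20093735480 ≈ -1.6189 - 6.9705e-9*I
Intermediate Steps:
A = -⅛ (A = (⅛)*(-1) = -⅛ ≈ -0.12500)
Y(H) = √(-17/8 - H) (Y(H) = √(-2 + (-⅛ - H)) = √(-17/8 - H))
Z(w) = -26 + √(-34 - 32*w/(7 + w))/4 (Z(w) = -2 + (-24 + √(-34 - 16*(w + w)/(w + 7))/4) = -2 + (-24 + √(-34 - 16*2*w/(7 + w))/4) = -2 + (-24 + √(-34 - 32*w/(7 + w))/4) = -26 + √(-34 - 32*w/(7 + w))/4)
(18204 + Z(-126)/26278)/(-4951 - 6294) = (18204 + (-26 + √2*√((-119 - 33*(-126))/(7 - 126))/4)/26278)/(-4951 - 6294) = (18204 + (-26 + √2*√((-119 + 4158)/(-119))/4)*(1/26278))/(-11245) = (18204 + (-26 + √2*√(-1/119*4039)/4)*(1/26278))*(-1/11245) = (18204 + (-26 + √2*√(-577/17)/4)*(1/26278))*(-1/11245) = (18204 + (-26 + √2*(I*√9809/17)/4)*(1/26278))*(-1/11245) = (18204 + (-26 + I*√19618/68)*(1/26278))*(-1/11245) = (18204 + (-13/13139 + I*√19618/1786904))*(-1/11245) = (239182343/13139 + I*√19618/1786904)*(-1/11245) = -239182343/147748055 - I*√19618/20093735480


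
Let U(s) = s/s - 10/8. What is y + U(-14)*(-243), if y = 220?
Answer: 1123/4 ≈ 280.75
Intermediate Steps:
U(s) = -¼ (U(s) = 1 - 10*⅛ = 1 - 5/4 = -¼)
y + U(-14)*(-243) = 220 - ¼*(-243) = 220 + 243/4 = 1123/4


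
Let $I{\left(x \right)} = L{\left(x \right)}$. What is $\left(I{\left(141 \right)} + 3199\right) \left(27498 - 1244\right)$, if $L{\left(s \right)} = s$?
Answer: $87688360$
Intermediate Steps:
$I{\left(x \right)} = x$
$\left(I{\left(141 \right)} + 3199\right) \left(27498 - 1244\right) = \left(141 + 3199\right) \left(27498 - 1244\right) = 3340 \cdot 26254 = 87688360$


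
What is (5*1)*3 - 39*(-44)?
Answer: 1731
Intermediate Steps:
(5*1)*3 - 39*(-44) = 5*3 + 1716 = 15 + 1716 = 1731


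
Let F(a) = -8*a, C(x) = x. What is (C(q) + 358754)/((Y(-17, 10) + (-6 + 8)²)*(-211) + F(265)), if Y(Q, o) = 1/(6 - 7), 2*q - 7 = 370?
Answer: -717885/5506 ≈ -130.38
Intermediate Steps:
q = 377/2 (q = 7/2 + (½)*370 = 7/2 + 185 = 377/2 ≈ 188.50)
Y(Q, o) = -1 (Y(Q, o) = 1/(-1) = -1)
(C(q) + 358754)/((Y(-17, 10) + (-6 + 8)²)*(-211) + F(265)) = (377/2 + 358754)/((-1 + (-6 + 8)²)*(-211) - 8*265) = 717885/(2*((-1 + 2²)*(-211) - 2120)) = 717885/(2*((-1 + 4)*(-211) - 2120)) = 717885/(2*(3*(-211) - 2120)) = 717885/(2*(-633 - 2120)) = (717885/2)/(-2753) = (717885/2)*(-1/2753) = -717885/5506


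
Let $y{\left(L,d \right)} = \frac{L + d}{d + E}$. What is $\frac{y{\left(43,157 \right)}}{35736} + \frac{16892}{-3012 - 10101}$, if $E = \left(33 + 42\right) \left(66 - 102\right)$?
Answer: $- \frac{63962123359}{49652728551} \approx -1.2882$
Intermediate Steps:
$E = -2700$ ($E = 75 \left(-36\right) = -2700$)
$y{\left(L,d \right)} = \frac{L + d}{-2700 + d}$ ($y{\left(L,d \right)} = \frac{L + d}{d - 2700} = \frac{L + d}{-2700 + d}$)
$\frac{y{\left(43,157 \right)}}{35736} + \frac{16892}{-3012 - 10101} = \frac{\frac{1}{-2700 + 157} \left(43 + 157\right)}{35736} + \frac{16892}{-3012 - 10101} = \frac{1}{-2543} \cdot 200 \cdot \frac{1}{35736} + \frac{16892}{-3012 - 10101} = \left(- \frac{1}{2543}\right) 200 \cdot \frac{1}{35736} + \frac{16892}{-13113} = \left(- \frac{200}{2543}\right) \frac{1}{35736} + 16892 \left(- \frac{1}{13113}\right) = - \frac{25}{11359581} - \frac{16892}{13113} = - \frac{63962123359}{49652728551}$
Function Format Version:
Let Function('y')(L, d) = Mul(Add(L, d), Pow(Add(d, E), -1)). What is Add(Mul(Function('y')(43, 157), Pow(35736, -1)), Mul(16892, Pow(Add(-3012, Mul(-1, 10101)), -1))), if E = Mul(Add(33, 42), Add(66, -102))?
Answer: Rational(-63962123359, 49652728551) ≈ -1.2882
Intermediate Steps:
E = -2700 (E = Mul(75, -36) = -2700)
Function('y')(L, d) = Mul(Pow(Add(-2700, d), -1), Add(L, d)) (Function('y')(L, d) = Mul(Add(L, d), Pow(Add(d, -2700), -1)) = Mul(Add(L, d), Pow(Add(-2700, d), -1)) = Mul(Pow(Add(-2700, d), -1), Add(L, d)))
Add(Mul(Function('y')(43, 157), Pow(35736, -1)), Mul(16892, Pow(Add(-3012, Mul(-1, 10101)), -1))) = Add(Mul(Mul(Pow(Add(-2700, 157), -1), Add(43, 157)), Pow(35736, -1)), Mul(16892, Pow(Add(-3012, Mul(-1, 10101)), -1))) = Add(Mul(Mul(Pow(-2543, -1), 200), Rational(1, 35736)), Mul(16892, Pow(Add(-3012, -10101), -1))) = Add(Mul(Mul(Rational(-1, 2543), 200), Rational(1, 35736)), Mul(16892, Pow(-13113, -1))) = Add(Mul(Rational(-200, 2543), Rational(1, 35736)), Mul(16892, Rational(-1, 13113))) = Add(Rational(-25, 11359581), Rational(-16892, 13113)) = Rational(-63962123359, 49652728551)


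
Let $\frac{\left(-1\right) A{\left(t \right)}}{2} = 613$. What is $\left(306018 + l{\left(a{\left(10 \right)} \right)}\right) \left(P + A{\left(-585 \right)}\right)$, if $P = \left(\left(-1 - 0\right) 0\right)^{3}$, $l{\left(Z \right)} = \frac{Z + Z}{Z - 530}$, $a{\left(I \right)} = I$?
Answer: $- \frac{4877314271}{13} \approx -3.7518 \cdot 10^{8}$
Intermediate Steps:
$A{\left(t \right)} = -1226$ ($A{\left(t \right)} = \left(-2\right) 613 = -1226$)
$l{\left(Z \right)} = \frac{2 Z}{-530 + Z}$
$P = 0$ ($P = \left(\left(-1 + 0\right) 0\right)^{3} = \left(\left(-1\right) 0\right)^{3} = 0^{3} = 0$)
$\left(306018 + l{\left(a{\left(10 \right)} \right)}\right) \left(P + A{\left(-585 \right)}\right) = \left(306018 + 2 \cdot 10 \frac{1}{-530 + 10}\right) \left(0 - 1226\right) = \left(306018 + 2 \cdot 10 \frac{1}{-520}\right) \left(-1226\right) = \left(306018 + 2 \cdot 10 \left(- \frac{1}{520}\right)\right) \left(-1226\right) = \left(306018 - \frac{1}{26}\right) \left(-1226\right) = \frac{7956467}{26} \left(-1226\right) = - \frac{4877314271}{13}$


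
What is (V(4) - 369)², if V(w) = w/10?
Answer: 3396649/25 ≈ 1.3587e+5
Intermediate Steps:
V(w) = w/10 (V(w) = w*(⅒) = w/10)
(V(4) - 369)² = ((⅒)*4 - 369)² = (⅖ - 369)² = (-1843/5)² = 3396649/25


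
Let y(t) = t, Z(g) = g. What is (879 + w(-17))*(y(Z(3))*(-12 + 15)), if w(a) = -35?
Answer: 7596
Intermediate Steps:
(879 + w(-17))*(y(Z(3))*(-12 + 15)) = (879 - 35)*(3*(-12 + 15)) = 844*(3*3) = 844*9 = 7596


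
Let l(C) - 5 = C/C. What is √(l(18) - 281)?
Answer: 5*I*√11 ≈ 16.583*I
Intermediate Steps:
l(C) = 6 (l(C) = 5 + C/C = 5 + 1 = 6)
√(l(18) - 281) = √(6 - 281) = √(-275) = 5*I*√11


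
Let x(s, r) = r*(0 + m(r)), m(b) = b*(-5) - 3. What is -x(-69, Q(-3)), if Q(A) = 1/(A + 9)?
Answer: 23/36 ≈ 0.63889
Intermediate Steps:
m(b) = -3 - 5*b (m(b) = -5*b - 3 = -3 - 5*b)
Q(A) = 1/(9 + A)
x(s, r) = r*(-3 - 5*r) (x(s, r) = r*(0 + (-3 - 5*r)) = r*(-3 - 5*r))
-x(-69, Q(-3)) = -(-1)*(3 + 5/(9 - 3))/(9 - 3) = -(-1)*(3 + 5/6)/6 = -(-1)*(3 + 5*(⅙))/6 = -(-1)*(3 + ⅚)/6 = -(-1)*23/(6*6) = -1*(-23/36) = 23/36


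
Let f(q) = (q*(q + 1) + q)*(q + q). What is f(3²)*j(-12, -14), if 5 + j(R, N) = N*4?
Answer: -108702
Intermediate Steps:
j(R, N) = -5 + 4*N (j(R, N) = -5 + N*4 = -5 + 4*N)
f(q) = 2*q*(q + q*(1 + q)) (f(q) = (q*(1 + q) + q)*(2*q) = (q + q*(1 + q))*(2*q) = 2*q*(q + q*(1 + q)))
f(3²)*j(-12, -14) = (2*(3²)²*(2 + 3²))*(-5 + 4*(-14)) = (2*9²*(2 + 9))*(-5 - 56) = (2*81*11)*(-61) = 1782*(-61) = -108702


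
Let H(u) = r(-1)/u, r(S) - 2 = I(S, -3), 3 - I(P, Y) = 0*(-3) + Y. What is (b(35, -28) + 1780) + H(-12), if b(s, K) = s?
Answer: 5443/3 ≈ 1814.3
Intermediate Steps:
I(P, Y) = 3 - Y (I(P, Y) = 3 - (0*(-3) + Y) = 3 - (0 + Y) = 3 - Y)
r(S) = 8 (r(S) = 2 + (3 - 1*(-3)) = 2 + (3 + 3) = 2 + 6 = 8)
H(u) = 8/u
(b(35, -28) + 1780) + H(-12) = (35 + 1780) + 8/(-12) = 1815 + 8*(-1/12) = 1815 - ⅔ = 5443/3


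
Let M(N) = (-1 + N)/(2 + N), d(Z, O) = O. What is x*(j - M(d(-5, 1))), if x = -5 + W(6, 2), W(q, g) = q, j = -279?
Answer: -279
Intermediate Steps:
M(N) = (-1 + N)/(2 + N)
x = 1 (x = -5 + 6 = 1)
x*(j - M(d(-5, 1))) = 1*(-279 - (-1 + 1)/(2 + 1)) = 1*(-279 - 0/3) = 1*(-279 - 1*0) = 1*(-279 + 0) = 1*(-279) = -279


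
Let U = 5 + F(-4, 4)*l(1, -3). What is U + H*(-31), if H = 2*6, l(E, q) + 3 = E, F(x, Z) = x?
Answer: -359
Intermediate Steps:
l(E, q) = -3 + E
H = 12
U = 13 (U = 5 - 4*(-3 + 1) = 5 - 4*(-2) = 5 + 8 = 13)
U + H*(-31) = 13 + 12*(-31) = 13 - 372 = -359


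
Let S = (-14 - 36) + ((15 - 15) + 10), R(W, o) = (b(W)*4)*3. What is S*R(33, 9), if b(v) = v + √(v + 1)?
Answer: -15840 - 480*√34 ≈ -18639.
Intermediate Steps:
b(v) = v + √(1 + v)
R(W, o) = 12*W + 12*√(1 + W) (R(W, o) = ((W + √(1 + W))*4)*3 = (4*W + 4*√(1 + W))*3 = 12*W + 12*√(1 + W))
S = -40 (S = -50 + (0 + 10) = -50 + 10 = -40)
S*R(33, 9) = -40*(12*33 + 12*√(1 + 33)) = -40*(396 + 12*√34) = -15840 - 480*√34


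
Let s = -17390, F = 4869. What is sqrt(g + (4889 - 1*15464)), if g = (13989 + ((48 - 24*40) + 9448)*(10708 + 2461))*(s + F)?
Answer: 2*I*sqrt(351917022277) ≈ 1.1865e+6*I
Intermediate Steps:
g = -1407668078533 (g = (13989 + ((48 - 24*40) + 9448)*(10708 + 2461))*(-17390 + 4869) = (13989 + ((48 - 960) + 9448)*13169)*(-12521) = (13989 + (-912 + 9448)*13169)*(-12521) = (13989 + 8536*13169)*(-12521) = (13989 + 112410584)*(-12521) = 112424573*(-12521) = -1407668078533)
sqrt(g + (4889 - 1*15464)) = sqrt(-1407668078533 + (4889 - 1*15464)) = sqrt(-1407668078533 + (4889 - 15464)) = sqrt(-1407668078533 - 10575) = sqrt(-1407668089108) = 2*I*sqrt(351917022277)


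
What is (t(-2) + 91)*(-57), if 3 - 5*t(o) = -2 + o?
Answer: -26334/5 ≈ -5266.8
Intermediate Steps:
t(o) = 1 - o/5 (t(o) = 3/5 - (-2 + o)/5 = 3/5 + (2/5 - o/5) = 1 - o/5)
(t(-2) + 91)*(-57) = ((1 - 1/5*(-2)) + 91)*(-57) = ((1 + 2/5) + 91)*(-57) = (7/5 + 91)*(-57) = (462/5)*(-57) = -26334/5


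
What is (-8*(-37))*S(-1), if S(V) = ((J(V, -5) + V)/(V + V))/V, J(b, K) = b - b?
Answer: -148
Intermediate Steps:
J(b, K) = 0
S(V) = 1/(2*V) (S(V) = ((0 + V)/(V + V))/V = (V/((2*V)))/V = (V*(1/(2*V)))/V = 1/(2*V))
(-8*(-37))*S(-1) = (-8*(-37))*((½)/(-1)) = 296*((½)*(-1)) = 296*(-½) = -148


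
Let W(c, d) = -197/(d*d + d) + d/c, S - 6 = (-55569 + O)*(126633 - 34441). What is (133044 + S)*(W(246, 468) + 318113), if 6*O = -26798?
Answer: -23766626860050868565735/13498758 ≈ -1.7607e+15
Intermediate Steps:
O = -13399/3 (O = (⅙)*(-26798) = -13399/3 ≈ -4466.3)
S = -16604332334/3 (S = 6 + (-55569 - 13399/3)*(126633 - 34441) = 6 - 180106/3*92192 = 6 - 16604332352/3 = -16604332334/3 ≈ -5.5348e+9)
W(c, d) = -197/(d + d²) + d/c (W(c, d) = -197/(d² + d) + d/c = -197/(d + d²) + d/c)
(133044 + S)*(W(246, 468) + 318113) = (133044 - 16604332334/3)*((468² + 468³ - 197*246)/(246*468*(1 + 468)) + 318113) = -16603933202*((1/246)*(1/468)*(219024 + 102503232 - 48462)/469 + 318113)/3 = -16603933202*((1/246)*(1/468)*(1/469)*102673794 + 318113)/3 = -16603933202*(17112299/8999172 + 318113)/3 = -16603933202/3*2862770714735/8999172 = -23766626860050868565735/13498758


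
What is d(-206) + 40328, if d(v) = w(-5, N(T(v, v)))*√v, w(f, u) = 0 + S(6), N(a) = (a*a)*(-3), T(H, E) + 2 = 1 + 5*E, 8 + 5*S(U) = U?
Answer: 40328 - 2*I*√206/5 ≈ 40328.0 - 5.7411*I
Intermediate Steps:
S(U) = -8/5 + U/5
T(H, E) = -1 + 5*E (T(H, E) = -2 + (1 + 5*E) = -1 + 5*E)
N(a) = -3*a² (N(a) = a²*(-3) = -3*a²)
w(f, u) = -⅖ (w(f, u) = 0 + (-8/5 + (⅕)*6) = 0 + (-8/5 + 6/5) = 0 - ⅖ = -⅖)
d(v) = -2*√v/5
d(-206) + 40328 = -2*I*√206/5 + 40328 = 40328 - 2*I*√206/5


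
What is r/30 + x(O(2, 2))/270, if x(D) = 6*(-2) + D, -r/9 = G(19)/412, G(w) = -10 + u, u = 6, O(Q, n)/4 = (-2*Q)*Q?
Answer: -4451/27810 ≈ -0.16005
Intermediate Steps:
O(Q, n) = -8*Q² (O(Q, n) = 4*((-2*Q)*Q) = 4*(-2*Q²) = -8*Q²)
G(w) = -4 (G(w) = -10 + 6 = -4)
r = 9/103 (r = -(-36)/412 = -9*(-1/103) = 9/103 ≈ 0.087379)
x(D) = -12 + D
r/30 + x(O(2, 2))/270 = (9/103)/30 + (-12 - 8*2²)/270 = (9/103)*(1/30) + (-12 - 8*4)*(1/270) = 3/1030 + (-12 - 32)*(1/270) = 3/1030 - 44*1/270 = 3/1030 - 22/135 = -4451/27810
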